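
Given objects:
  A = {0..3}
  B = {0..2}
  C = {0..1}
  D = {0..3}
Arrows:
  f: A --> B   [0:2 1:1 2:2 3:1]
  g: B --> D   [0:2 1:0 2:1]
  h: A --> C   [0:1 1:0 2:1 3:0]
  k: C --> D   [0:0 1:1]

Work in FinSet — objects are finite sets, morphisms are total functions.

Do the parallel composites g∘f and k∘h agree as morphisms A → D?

Along f;g (path 1):
  0 f-->2 g-->1
  1 f-->1 g-->0
  2 f-->2 g-->1
  3 f-->1 g-->0
  composite₁ = [0:1 1:0 2:1 3:0]
Along h;k (path 2):
  0 h-->1 k-->1
  1 h-->0 k-->0
  2 h-->1 k-->1
  3 h-->0 k-->0
  composite₂ = [0:1 1:0 2:1 3:0]
Equal? equal; square commutes

Answer: COMMUTES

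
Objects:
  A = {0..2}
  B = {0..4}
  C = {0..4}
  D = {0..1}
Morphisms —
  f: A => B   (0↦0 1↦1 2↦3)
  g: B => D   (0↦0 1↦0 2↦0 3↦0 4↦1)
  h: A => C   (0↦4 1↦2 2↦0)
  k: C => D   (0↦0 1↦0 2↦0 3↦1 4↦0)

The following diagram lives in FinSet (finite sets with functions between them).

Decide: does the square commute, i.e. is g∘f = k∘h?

Along f;g (path 1):
  0 f=>0 g=>0
  1 f=>1 g=>0
  2 f=>3 g=>0
  result₁ = (0↦0 1↦0 2↦0)
Along h;k (path 2):
  0 h=>4 k=>0
  1 h=>2 k=>0
  2 h=>0 k=>0
  result₂ = (0↦0 1↦0 2↦0)
Equal? YES — commutes

Answer: COMMUTES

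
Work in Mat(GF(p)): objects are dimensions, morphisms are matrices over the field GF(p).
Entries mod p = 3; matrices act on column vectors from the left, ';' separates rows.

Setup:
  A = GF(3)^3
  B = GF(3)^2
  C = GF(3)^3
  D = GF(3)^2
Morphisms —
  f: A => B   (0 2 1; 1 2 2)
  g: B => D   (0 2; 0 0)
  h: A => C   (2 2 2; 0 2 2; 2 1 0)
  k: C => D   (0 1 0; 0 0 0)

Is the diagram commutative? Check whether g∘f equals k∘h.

Answer: DOES NOT COMMUTE

Derivation:
Path 1 = f;g:
  e0=[1,0,0] f=>[0,1] g=>[2,0]
  e1=[0,1,0] f=>[2,2] g=>[1,0]
  e2=[0,0,1] f=>[1,2] g=>[1,0]
  composite₁ = (2 1 1; 0 0 0)
Path 2 = h;k:
  e0=[1,0,0] h=>[2,0,2] k=>[0,0]
  e1=[0,1,0] h=>[2,2,1] k=>[2,0]
  e2=[0,0,1] h=>[2,2,0] k=>[2,0]
  composite₂ = (0 2 2; 0 0 0)
Equal? NO — does not commute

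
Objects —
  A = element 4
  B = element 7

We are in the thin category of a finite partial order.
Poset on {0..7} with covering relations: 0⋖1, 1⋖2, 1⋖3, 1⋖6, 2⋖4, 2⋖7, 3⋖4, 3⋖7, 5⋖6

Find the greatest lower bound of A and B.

Answer: NO MEET EXISTS

Trace:
Common predecessors of 4,7: {0,1,2,3}
  maximal lower bounds 2 and 3 are incomparable: neither 2<=3 nor 3<=2
→ no greatest lower bound exists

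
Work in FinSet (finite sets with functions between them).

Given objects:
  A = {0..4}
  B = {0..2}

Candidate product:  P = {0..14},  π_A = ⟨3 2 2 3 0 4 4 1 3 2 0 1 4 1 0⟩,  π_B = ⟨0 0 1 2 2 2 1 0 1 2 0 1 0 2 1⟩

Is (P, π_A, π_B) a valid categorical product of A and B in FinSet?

Answer: VALID PRODUCT

Derivation:
|A|·|B| = 5·3 = 15;  |P| = 15
Check the pairing map k ↦ (π_A(k), π_B(k)):
  0 : (3,0)
  1 : (2,0)
  2 : (2,1)
  3 : (3,2)
  4 : (0,2)
  5 : (4,2)
  6 : (4,1)
  7 : (1,0)
  8 : (3,1)
  9 : (2,2)
  10 : (0,0)
  11 : (1,1)
  12 : (4,0)
  13 : (1,2)
  14 : (0,1)
distinct pairs in image: 15 / 15 needed
  → bijection onto A×B; projections well-typed.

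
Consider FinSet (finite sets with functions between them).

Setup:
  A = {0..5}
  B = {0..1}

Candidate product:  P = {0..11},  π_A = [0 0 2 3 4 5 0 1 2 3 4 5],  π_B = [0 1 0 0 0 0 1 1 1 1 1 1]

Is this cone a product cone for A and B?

Answer: NOT A VALID PRODUCT — duplicate pair at indices 6,1

Derivation:
|A|·|B| = 6·2 = 12;  |P| = 12
Check the pairing map k ↦ (π_A(k), π_B(k)):
  0 ↦ (0,0)
  1 ↦ (0,1)
  2 ↦ (2,0)
  3 ↦ (3,0)
  4 ↦ (4,0)
  5 ↦ (5,0)
  6 ↦ (0,1)  ✗ repeats pair of k=1
  7 ↦ (1,1)
  8 ↦ (2,1)
  9 ↦ (3,1)
  10 ↦ (4,1)
  11 ↦ (5,1)
distinct pairs in image: 11 / 12 needed
  → (0,1) hit at k=1 and k=6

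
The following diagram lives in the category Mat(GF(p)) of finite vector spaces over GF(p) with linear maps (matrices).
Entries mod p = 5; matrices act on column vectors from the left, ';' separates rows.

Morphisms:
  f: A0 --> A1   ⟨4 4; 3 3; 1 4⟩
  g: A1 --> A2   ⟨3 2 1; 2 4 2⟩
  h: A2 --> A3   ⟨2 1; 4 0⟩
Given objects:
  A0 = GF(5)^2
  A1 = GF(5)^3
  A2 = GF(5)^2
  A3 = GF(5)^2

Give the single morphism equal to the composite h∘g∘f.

Answer: ⟨0 2; 1 3⟩

Derivation:
  e0=[1,0] f-->[4,3,1] g-->[4,2] h-->[0,1]
  e1=[0,1] f-->[4,3,4] g-->[2,3] h-->[2,3]
result: ⟨0 2; 1 3⟩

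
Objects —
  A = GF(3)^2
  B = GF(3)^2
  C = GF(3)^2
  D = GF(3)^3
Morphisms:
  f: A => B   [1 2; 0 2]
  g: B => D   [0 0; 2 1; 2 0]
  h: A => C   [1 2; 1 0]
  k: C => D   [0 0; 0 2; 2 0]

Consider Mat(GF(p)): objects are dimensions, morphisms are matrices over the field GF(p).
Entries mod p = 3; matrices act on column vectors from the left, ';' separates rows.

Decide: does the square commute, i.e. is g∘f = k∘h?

Path 1 = f;g:
  e0=(1,0) f=>(1,0) g=>(0,2,2)
  e1=(0,1) f=>(2,2) g=>(0,0,1)
  ⟦path⟧₁ = [0 0; 2 0; 2 1]
Path 2 = h;k:
  e0=(1,0) h=>(1,1) k=>(0,2,2)
  e1=(0,1) h=>(2,0) k=>(0,0,1)
  ⟦path⟧₂ = [0 0; 2 0; 2 1]
Equal? YES — commutes

Answer: COMMUTES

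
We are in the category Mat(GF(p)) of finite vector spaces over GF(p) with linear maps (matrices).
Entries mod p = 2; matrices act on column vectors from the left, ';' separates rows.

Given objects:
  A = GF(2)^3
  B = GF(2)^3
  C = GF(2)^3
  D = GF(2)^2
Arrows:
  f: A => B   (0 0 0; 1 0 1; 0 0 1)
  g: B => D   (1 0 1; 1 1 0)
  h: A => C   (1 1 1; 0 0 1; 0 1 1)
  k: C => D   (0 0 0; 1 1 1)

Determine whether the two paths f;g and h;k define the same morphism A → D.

Along f;g (path 1):
  e0=⟨1,0,0⟩ f=>⟨0,1,0⟩ g=>⟨0,1⟩
  e1=⟨0,1,0⟩ f=>⟨0,0,0⟩ g=>⟨0,0⟩
  e2=⟨0,0,1⟩ f=>⟨0,1,1⟩ g=>⟨1,1⟩
  ⟦path⟧₁ = (0 0 1; 1 0 1)
Along h;k (path 2):
  e0=⟨1,0,0⟩ h=>⟨1,0,0⟩ k=>⟨0,1⟩
  e1=⟨0,1,0⟩ h=>⟨1,0,1⟩ k=>⟨0,0⟩
  e2=⟨0,0,1⟩ h=>⟨1,1,1⟩ k=>⟨0,1⟩
  ⟦path⟧₂ = (0 0 0; 1 0 1)
Equal? distinct morphisms ✗

Answer: DOES NOT COMMUTE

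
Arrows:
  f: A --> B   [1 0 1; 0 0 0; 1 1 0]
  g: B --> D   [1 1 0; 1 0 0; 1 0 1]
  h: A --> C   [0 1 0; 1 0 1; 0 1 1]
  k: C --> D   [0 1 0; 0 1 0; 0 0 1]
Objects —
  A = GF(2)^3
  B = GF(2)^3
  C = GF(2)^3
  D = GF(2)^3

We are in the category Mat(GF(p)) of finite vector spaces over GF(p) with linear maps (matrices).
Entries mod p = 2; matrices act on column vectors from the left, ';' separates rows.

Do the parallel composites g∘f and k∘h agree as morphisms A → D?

Answer: COMMUTES

Derivation:
Along f;g (path 1):
  e0=[1,0,0] f-->[1,0,1] g-->[1,1,0]
  e1=[0,1,0] f-->[0,0,1] g-->[0,0,1]
  e2=[0,0,1] f-->[1,0,0] g-->[1,1,1]
  ⟦path⟧₁ = [1 0 1; 1 0 1; 0 1 1]
Along h;k (path 2):
  e0=[1,0,0] h-->[0,1,0] k-->[1,1,0]
  e1=[0,1,0] h-->[1,0,1] k-->[0,0,1]
  e2=[0,0,1] h-->[0,1,1] k-->[1,1,1]
  ⟦path⟧₂ = [1 0 1; 1 0 1; 0 1 1]
Equal? equal; square commutes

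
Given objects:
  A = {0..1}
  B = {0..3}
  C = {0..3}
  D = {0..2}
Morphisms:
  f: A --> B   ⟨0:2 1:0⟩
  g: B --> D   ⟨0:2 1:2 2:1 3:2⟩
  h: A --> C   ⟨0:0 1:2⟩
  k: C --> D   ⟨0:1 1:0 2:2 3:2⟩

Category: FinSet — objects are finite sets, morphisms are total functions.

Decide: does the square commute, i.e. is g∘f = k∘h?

Answer: COMMUTES

Derivation:
1) trace f;g:
  0 f-->2 g-->1
  1 f-->0 g-->2
  composite₁ = ⟨0:1 1:2⟩
2) trace h;k:
  0 h-->0 k-->1
  1 h-->2 k-->2
  composite₂ = ⟨0:1 1:2⟩
Equal? YES — commutes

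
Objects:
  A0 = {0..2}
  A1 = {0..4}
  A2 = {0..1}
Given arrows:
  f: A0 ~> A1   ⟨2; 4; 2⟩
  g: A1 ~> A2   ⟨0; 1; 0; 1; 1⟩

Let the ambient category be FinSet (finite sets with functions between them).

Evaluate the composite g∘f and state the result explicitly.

Answer: ⟨0; 1; 0⟩

Trace:
  0 f~>2 g~>0
  1 f~>4 g~>1
  2 f~>2 g~>0
composite: ⟨0; 1; 0⟩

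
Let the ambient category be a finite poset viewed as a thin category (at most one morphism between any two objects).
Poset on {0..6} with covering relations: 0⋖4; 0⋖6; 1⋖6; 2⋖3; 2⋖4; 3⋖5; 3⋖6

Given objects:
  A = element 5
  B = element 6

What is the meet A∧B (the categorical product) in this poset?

{x : x⊑A ∧ x⊑B} = {2,3}  (A=5, B=6)
  2 ⊑ 3
  3 ⊑ 3
glb = 3

Answer: A∧B = 3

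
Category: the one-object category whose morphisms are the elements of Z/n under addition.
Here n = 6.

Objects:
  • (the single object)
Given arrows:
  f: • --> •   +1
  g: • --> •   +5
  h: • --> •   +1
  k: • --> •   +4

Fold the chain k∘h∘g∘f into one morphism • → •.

Answer: +5

Trace:
  0 +1≡1 +5≡0 +1≡1 +4≡5  (mod 6)
⟦path⟧: +5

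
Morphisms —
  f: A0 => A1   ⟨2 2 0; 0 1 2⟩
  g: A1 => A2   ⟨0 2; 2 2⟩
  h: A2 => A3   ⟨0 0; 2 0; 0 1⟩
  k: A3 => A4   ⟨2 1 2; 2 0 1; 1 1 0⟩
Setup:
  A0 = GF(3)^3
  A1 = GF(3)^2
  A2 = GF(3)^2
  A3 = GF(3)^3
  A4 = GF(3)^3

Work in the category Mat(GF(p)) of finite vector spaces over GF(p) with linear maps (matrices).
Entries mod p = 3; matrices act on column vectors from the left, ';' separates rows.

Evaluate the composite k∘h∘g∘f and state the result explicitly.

Answer: ⟨2 1 1; 1 0 1; 0 1 2⟩

Derivation:
  e0=⟨1,0,0⟩ f=>⟨2,0⟩ g=>⟨0,1⟩ h=>⟨0,0,1⟩ k=>⟨2,1,0⟩
  e1=⟨0,1,0⟩ f=>⟨2,1⟩ g=>⟨2,0⟩ h=>⟨0,1,0⟩ k=>⟨1,0,1⟩
  e2=⟨0,0,1⟩ f=>⟨0,2⟩ g=>⟨1,1⟩ h=>⟨0,2,1⟩ k=>⟨1,1,2⟩
result: ⟨2 1 1; 1 0 1; 0 1 2⟩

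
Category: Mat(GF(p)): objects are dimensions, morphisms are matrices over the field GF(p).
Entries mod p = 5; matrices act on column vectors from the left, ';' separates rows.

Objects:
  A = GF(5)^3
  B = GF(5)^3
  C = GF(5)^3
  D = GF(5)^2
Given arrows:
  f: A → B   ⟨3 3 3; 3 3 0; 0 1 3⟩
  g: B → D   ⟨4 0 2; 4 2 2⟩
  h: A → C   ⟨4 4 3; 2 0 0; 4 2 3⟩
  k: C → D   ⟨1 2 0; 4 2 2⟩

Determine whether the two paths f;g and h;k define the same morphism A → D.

Path 1 = f;g:
  e0=[1,0,0] f→[3,3,0] g→[2,3]
  e1=[0,1,0] f→[3,3,1] g→[4,0]
  e2=[0,0,1] f→[3,0,3] g→[3,3]
  composite₁ = ⟨2 4 3; 3 0 3⟩
Path 2 = h;k:
  e0=[1,0,0] h→[4,2,4] k→[3,3]
  e1=[0,1,0] h→[4,0,2] k→[4,0]
  e2=[0,0,1] h→[3,0,3] k→[3,3]
  composite₂ = ⟨3 4 3; 3 0 3⟩
Equal? NO — does not commute

Answer: DOES NOT COMMUTE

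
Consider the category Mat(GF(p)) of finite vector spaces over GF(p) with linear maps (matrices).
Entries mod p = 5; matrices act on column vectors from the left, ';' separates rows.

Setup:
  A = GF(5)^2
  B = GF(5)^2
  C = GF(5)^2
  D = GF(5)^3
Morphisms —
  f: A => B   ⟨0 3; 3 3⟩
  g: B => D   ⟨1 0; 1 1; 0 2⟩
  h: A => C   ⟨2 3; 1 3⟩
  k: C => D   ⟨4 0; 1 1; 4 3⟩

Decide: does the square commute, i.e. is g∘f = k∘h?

Answer: DOES NOT COMMUTE

Derivation:
Path 1 = f;g:
  e0=(1,0) f=>(0,3) g=>(0,3,1)
  e1=(0,1) f=>(3,3) g=>(3,1,1)
  composite₁ = ⟨0 3; 3 1; 1 1⟩
Path 2 = h;k:
  e0=(1,0) h=>(2,1) k=>(3,3,1)
  e1=(0,1) h=>(3,3) k=>(2,1,1)
  composite₂ = ⟨3 2; 3 1; 1 1⟩
Equal? differ; not commutative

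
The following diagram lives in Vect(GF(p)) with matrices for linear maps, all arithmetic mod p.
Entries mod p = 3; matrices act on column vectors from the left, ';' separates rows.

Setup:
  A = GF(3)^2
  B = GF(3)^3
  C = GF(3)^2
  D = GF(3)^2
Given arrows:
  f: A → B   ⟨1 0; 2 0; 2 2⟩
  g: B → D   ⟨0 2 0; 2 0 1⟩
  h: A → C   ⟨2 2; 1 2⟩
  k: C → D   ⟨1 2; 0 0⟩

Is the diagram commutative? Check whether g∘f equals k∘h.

Path 1 = f;g:
  e0=[1,0] f→[1,2,2] g→[1,1]
  e1=[0,1] f→[0,0,2] g→[0,2]
  result₁ = ⟨1 0; 1 2⟩
Path 2 = h;k:
  e0=[1,0] h→[2,1] k→[1,0]
  e1=[0,1] h→[2,2] k→[0,0]
  result₂ = ⟨1 0; 0 0⟩
Equal? distinct morphisms ✗

Answer: DOES NOT COMMUTE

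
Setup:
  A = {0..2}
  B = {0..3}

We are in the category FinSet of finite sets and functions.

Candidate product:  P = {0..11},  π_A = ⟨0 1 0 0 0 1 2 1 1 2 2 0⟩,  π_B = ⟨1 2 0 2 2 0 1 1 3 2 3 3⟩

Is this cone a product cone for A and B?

|A|·|B| = 3·4 = 12;  |P| = 12
Check the pairing map k ↦ (π_A(k), π_B(k)):
  0 -> (0,1)
  1 -> (1,2)
  2 -> (0,0)
  3 -> (0,2)
  4 -> (0,2)  ✗ repeats pair of k=3
  5 -> (1,0)
  6 -> (2,1)
  7 -> (1,1)
  8 -> (1,3)
  9 -> (2,2)
  10 -> (2,3)
  11 -> (0,3)
distinct pairs in image: 11 / 12 needed
  → (0,2) hit at k=3 and k=4

Answer: NOT A VALID PRODUCT — duplicate pair at indices 3,4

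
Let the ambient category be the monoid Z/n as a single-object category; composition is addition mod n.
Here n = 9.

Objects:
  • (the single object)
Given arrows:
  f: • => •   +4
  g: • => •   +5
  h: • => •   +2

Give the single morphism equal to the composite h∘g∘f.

Answer: +2

Derivation:
  0 +4≡4 +5≡0 +2≡2  (mod 9)
composite: +2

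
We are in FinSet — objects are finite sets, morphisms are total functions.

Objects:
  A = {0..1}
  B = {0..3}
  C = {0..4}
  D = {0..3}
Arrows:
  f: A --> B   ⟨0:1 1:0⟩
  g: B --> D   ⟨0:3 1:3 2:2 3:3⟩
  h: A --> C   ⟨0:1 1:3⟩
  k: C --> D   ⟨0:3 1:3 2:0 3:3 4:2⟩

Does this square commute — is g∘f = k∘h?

Path 1 = f;g:
  0 f-->1 g-->3
  1 f-->0 g-->3
  result₁ = ⟨0:3 1:3⟩
Path 2 = h;k:
  0 h-->1 k-->3
  1 h-->3 k-->3
  result₂ = ⟨0:3 1:3⟩
Equal? equal; square commutes

Answer: COMMUTES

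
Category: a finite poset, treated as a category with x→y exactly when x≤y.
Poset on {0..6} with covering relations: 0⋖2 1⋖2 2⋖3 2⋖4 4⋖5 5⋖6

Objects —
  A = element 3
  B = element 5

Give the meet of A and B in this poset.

Answer: A∧B = 2

Derivation:
Lower bounds of A=3 and B=5: {0,1,2}
  0 <= 2
  1 <= 2
  2 <= 2
glb = 2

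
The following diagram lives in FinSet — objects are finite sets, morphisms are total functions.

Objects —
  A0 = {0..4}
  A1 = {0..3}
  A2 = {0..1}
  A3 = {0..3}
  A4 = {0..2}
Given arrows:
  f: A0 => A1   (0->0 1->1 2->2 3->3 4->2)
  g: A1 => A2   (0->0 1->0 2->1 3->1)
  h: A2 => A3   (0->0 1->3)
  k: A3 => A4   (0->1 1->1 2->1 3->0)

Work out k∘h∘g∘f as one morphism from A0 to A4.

  0 f=>0 g=>0 h=>0 k=>1
  1 f=>1 g=>0 h=>0 k=>1
  2 f=>2 g=>1 h=>3 k=>0
  3 f=>3 g=>1 h=>3 k=>0
  4 f=>2 g=>1 h=>3 k=>0
composite: (0->1 1->1 2->0 3->0 4->0)

Answer: (0->1 1->1 2->0 3->0 4->0)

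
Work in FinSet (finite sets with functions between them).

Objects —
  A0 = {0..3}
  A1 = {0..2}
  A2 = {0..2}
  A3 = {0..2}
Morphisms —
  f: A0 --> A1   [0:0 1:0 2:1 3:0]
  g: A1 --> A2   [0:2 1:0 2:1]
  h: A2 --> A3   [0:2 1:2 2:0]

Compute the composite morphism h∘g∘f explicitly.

Answer: [0:0 1:0 2:2 3:0]

Trace:
  0 f-->0 g-->2 h-->0
  1 f-->0 g-->2 h-->0
  2 f-->1 g-->0 h-->2
  3 f-->0 g-->2 h-->0
⟦path⟧: [0:0 1:0 2:2 3:0]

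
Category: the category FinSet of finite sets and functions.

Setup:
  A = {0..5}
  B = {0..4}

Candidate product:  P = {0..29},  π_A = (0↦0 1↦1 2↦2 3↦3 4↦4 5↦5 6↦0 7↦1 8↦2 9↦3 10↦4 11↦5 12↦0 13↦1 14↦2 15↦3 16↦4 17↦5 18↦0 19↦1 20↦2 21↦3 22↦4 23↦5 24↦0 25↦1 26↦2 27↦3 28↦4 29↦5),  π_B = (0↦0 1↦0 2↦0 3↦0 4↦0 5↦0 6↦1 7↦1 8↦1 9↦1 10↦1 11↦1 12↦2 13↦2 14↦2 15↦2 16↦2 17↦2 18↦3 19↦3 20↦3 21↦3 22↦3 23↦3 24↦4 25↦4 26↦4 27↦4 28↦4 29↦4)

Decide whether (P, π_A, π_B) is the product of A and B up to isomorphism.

Answer: VALID PRODUCT

Derivation:
|A|·|B| = 6·5 = 30;  |P| = 30
Check the pairing map k ↦ (π_A(k), π_B(k)):
  0 ↦ (0,0)
  1 ↦ (1,0)
  2 ↦ (2,0)
  3 ↦ (3,0)
  4 ↦ (4,0)
  5 ↦ (5,0)
  6 ↦ (0,1)
  7 ↦ (1,1)
  8 ↦ (2,1)
  9 ↦ (3,1)
  10 ↦ (4,1)
  11 ↦ (5,1)
  12 ↦ (0,2)
  13 ↦ (1,2)
  14 ↦ (2,2)
  15 ↦ (3,2)
  16 ↦ (4,2)
  17 ↦ (5,2)
  18 ↦ (0,3)
  19 ↦ (1,3)
  20 ↦ (2,3)
  21 ↦ (3,3)
  22 ↦ (4,3)
  23 ↦ (5,3)
  24 ↦ (0,4)
  25 ↦ (1,4)
  26 ↦ (2,4)
  27 ↦ (3,4)
  28 ↦ (4,4)
  29 ↦ (5,4)
distinct pairs in image: 30 / 30 needed
  → bijection onto A×B; projections well-typed.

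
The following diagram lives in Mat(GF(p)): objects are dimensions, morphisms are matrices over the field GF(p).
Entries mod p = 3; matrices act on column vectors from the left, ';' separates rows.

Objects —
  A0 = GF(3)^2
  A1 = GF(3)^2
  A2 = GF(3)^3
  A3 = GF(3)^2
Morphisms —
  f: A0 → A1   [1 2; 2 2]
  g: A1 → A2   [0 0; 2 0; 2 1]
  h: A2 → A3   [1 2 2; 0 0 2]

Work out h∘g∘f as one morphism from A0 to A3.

Answer: [0 2; 2 0]

Trace:
  e0=⟨1,0⟩ f→⟨1,2⟩ g→⟨0,2,1⟩ h→⟨0,2⟩
  e1=⟨0,1⟩ f→⟨2,2⟩ g→⟨0,1,0⟩ h→⟨2,0⟩
result: [0 2; 2 0]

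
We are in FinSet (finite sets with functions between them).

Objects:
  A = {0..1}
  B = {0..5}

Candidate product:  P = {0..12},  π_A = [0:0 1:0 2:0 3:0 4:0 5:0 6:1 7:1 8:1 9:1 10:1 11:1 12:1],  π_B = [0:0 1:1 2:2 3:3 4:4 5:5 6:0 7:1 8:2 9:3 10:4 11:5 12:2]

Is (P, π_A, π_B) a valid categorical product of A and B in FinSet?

|A|·|B| = 2·6 = 12;  |P| = 13
  → cardinalities differ; no bijection possible.

Answer: NOT A VALID PRODUCT — |P|=13 ≠ |A|·|B|=12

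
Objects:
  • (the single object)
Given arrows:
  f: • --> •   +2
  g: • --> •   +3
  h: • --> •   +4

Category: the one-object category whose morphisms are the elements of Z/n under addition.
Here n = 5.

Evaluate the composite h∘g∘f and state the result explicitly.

Answer: +4

Derivation:
  0 +2≡2 +3≡0 +4≡4  (mod 5)
result: +4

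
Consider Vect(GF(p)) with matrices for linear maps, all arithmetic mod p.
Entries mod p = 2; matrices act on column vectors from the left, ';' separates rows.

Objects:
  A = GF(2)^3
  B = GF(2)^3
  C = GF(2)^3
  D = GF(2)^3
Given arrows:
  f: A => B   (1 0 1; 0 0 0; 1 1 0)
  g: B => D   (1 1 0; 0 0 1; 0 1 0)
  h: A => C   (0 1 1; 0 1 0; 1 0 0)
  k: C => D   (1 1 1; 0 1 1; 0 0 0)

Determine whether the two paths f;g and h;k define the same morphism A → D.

Answer: COMMUTES

Work:
Along f;g (path 1):
  e0=⟨1,0,0⟩ f=>⟨1,0,1⟩ g=>⟨1,1,0⟩
  e1=⟨0,1,0⟩ f=>⟨0,0,1⟩ g=>⟨0,1,0⟩
  e2=⟨0,0,1⟩ f=>⟨1,0,0⟩ g=>⟨1,0,0⟩
  result₁ = (1 0 1; 1 1 0; 0 0 0)
Along h;k (path 2):
  e0=⟨1,0,0⟩ h=>⟨0,0,1⟩ k=>⟨1,1,0⟩
  e1=⟨0,1,0⟩ h=>⟨1,1,0⟩ k=>⟨0,1,0⟩
  e2=⟨0,0,1⟩ h=>⟨1,0,0⟩ k=>⟨1,0,0⟩
  result₂ = (1 0 1; 1 1 0; 0 0 0)
Equal? same morphism ✓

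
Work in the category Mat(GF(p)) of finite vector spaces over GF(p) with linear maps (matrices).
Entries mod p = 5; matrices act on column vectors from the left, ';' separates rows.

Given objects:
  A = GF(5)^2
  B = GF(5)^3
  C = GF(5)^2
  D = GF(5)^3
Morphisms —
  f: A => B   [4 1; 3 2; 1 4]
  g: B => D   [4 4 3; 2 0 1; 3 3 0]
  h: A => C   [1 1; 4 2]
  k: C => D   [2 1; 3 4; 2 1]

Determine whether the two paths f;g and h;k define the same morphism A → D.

Answer: COMMUTES

Work:
Path 1 = f;g:
  e0=[1,0] f=>[4,3,1] g=>[1,4,1]
  e1=[0,1] f=>[1,2,4] g=>[4,1,4]
  ⟦path⟧₁ = [1 4; 4 1; 1 4]
Path 2 = h;k:
  e0=[1,0] h=>[1,4] k=>[1,4,1]
  e1=[0,1] h=>[1,2] k=>[4,1,4]
  ⟦path⟧₂ = [1 4; 4 1; 1 4]
Equal? same morphism ✓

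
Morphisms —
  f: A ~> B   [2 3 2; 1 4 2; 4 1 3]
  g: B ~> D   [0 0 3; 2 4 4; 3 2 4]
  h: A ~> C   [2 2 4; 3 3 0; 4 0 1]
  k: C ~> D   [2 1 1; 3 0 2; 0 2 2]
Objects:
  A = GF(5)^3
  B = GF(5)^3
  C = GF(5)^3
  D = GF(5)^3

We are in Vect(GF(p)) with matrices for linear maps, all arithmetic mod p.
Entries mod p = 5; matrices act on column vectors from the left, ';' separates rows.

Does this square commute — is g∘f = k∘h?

1) trace f;g:
  e0=[1,0,0] f~>[2,1,4] g~>[2,4,4]
  e1=[0,1,0] f~>[3,4,1] g~>[3,1,1]
  e2=[0,0,1] f~>[2,2,3] g~>[4,4,2]
  ⟦path⟧₁ = [2 3 4; 4 1 4; 4 1 2]
2) trace h;k:
  e0=[1,0,0] h~>[2,3,4] k~>[1,4,4]
  e1=[0,1,0] h~>[2,3,0] k~>[2,1,1]
  e2=[0,0,1] h~>[4,0,1] k~>[4,4,2]
  ⟦path⟧₂ = [1 2 4; 4 1 4; 4 1 2]
Equal? distinct morphisms ✗

Answer: DOES NOT COMMUTE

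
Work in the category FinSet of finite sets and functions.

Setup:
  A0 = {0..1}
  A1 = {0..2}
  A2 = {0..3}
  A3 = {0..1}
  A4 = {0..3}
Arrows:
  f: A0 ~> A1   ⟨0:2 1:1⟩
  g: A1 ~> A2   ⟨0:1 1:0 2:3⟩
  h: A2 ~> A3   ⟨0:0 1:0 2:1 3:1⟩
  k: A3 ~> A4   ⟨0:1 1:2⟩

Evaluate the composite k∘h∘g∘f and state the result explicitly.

  0 f~>2 g~>3 h~>1 k~>2
  1 f~>1 g~>0 h~>0 k~>1
result: ⟨0:2 1:1⟩

Answer: ⟨0:2 1:1⟩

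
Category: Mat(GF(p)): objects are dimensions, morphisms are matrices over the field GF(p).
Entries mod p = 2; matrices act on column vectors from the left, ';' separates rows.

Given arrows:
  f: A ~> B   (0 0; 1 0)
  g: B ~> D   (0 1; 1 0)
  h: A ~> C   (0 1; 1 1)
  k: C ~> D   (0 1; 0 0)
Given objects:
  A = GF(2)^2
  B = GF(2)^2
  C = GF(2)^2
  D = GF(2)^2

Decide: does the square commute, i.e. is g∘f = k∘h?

Along f;g (path 1):
  e0=(1,0) f~>(0,1) g~>(1,0)
  e1=(0,1) f~>(0,0) g~>(0,0)
  ⟦path⟧₁ = (1 0; 0 0)
Along h;k (path 2):
  e0=(1,0) h~>(0,1) k~>(1,0)
  e1=(0,1) h~>(1,1) k~>(1,0)
  ⟦path⟧₂ = (1 1; 0 0)
Equal? NO — does not commute

Answer: DOES NOT COMMUTE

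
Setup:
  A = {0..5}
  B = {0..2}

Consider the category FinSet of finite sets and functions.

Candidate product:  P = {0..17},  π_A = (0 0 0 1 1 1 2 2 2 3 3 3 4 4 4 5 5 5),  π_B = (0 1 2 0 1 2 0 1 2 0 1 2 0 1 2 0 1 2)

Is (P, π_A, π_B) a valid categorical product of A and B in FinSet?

Answer: VALID PRODUCT

Derivation:
|A|·|B| = 6·3 = 18;  |P| = 18
Check the pairing map k ↦ (π_A(k), π_B(k)):
  0 ↦ (0,0)
  1 ↦ (0,1)
  2 ↦ (0,2)
  3 ↦ (1,0)
  4 ↦ (1,1)
  5 ↦ (1,2)
  6 ↦ (2,0)
  7 ↦ (2,1)
  8 ↦ (2,2)
  9 ↦ (3,0)
  10 ↦ (3,1)
  11 ↦ (3,2)
  12 ↦ (4,0)
  13 ↦ (4,1)
  14 ↦ (4,2)
  15 ↦ (5,0)
  16 ↦ (5,1)
  17 ↦ (5,2)
distinct pairs in image: 18 / 18 needed
  → bijection onto A×B; projections well-typed.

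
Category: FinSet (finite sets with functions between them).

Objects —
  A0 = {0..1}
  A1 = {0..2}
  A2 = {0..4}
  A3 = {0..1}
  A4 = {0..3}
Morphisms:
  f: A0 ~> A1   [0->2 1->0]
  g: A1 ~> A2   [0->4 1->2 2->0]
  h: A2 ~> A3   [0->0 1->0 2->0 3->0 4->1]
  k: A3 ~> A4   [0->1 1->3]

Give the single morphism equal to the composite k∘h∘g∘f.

  0 f~>2 g~>0 h~>0 k~>1
  1 f~>0 g~>4 h~>1 k~>3
result: [0->1 1->3]

Answer: [0->1 1->3]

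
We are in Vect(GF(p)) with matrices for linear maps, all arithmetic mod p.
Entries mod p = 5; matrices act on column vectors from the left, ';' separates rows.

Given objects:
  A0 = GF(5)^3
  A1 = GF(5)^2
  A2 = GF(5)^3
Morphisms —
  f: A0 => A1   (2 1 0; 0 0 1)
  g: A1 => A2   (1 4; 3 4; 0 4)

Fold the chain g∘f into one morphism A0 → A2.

Answer: (2 1 4; 1 3 4; 0 0 4)

Trace:
  e0=⟨1,0,0⟩ f=>⟨2,0⟩ g=>⟨2,1,0⟩
  e1=⟨0,1,0⟩ f=>⟨1,0⟩ g=>⟨1,3,0⟩
  e2=⟨0,0,1⟩ f=>⟨0,1⟩ g=>⟨4,4,4⟩
composite: (2 1 4; 1 3 4; 0 0 4)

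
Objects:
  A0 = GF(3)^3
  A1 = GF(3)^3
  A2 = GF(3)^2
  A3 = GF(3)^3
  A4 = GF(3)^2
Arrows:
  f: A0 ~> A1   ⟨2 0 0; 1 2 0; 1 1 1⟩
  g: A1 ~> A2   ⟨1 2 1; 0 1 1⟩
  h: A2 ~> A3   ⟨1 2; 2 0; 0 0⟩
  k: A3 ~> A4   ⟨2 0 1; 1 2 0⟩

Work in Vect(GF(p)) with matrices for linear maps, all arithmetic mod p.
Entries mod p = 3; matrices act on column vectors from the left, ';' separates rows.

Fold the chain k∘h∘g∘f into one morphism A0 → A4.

Answer: ⟨0 1 0; 2 1 1⟩

Trace:
  e0=(1,0,0) f~>(2,1,1) g~>(2,2) h~>(0,1,0) k~>(0,2)
  e1=(0,1,0) f~>(0,2,1) g~>(2,0) h~>(2,1,0) k~>(1,1)
  e2=(0,0,1) f~>(0,0,1) g~>(1,1) h~>(0,2,0) k~>(0,1)
⟦path⟧: ⟨0 1 0; 2 1 1⟩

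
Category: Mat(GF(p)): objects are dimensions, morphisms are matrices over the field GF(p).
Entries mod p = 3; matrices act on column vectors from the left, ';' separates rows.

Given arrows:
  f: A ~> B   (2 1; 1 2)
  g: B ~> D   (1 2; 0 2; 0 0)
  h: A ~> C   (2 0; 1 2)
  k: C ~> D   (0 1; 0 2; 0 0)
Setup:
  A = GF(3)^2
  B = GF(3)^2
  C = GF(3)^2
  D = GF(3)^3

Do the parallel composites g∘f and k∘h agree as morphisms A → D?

Answer: COMMUTES

Work:
Along f;g (path 1):
  e0=⟨1,0⟩ f~>⟨2,1⟩ g~>⟨1,2,0⟩
  e1=⟨0,1⟩ f~>⟨1,2⟩ g~>⟨2,1,0⟩
  composite₁ = (1 2; 2 1; 0 0)
Along h;k (path 2):
  e0=⟨1,0⟩ h~>⟨2,1⟩ k~>⟨1,2,0⟩
  e1=⟨0,1⟩ h~>⟨0,2⟩ k~>⟨2,1,0⟩
  composite₂ = (1 2; 2 1; 0 0)
Equal? same morphism ✓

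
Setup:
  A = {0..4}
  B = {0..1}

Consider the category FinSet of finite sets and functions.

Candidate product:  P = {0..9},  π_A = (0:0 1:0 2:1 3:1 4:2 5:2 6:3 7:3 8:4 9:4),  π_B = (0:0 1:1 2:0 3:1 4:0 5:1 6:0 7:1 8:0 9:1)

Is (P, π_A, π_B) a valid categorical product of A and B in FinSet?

|A|·|B| = 5·2 = 10;  |P| = 10
Check the pairing map k ↦ (π_A(k), π_B(k)):
  0 : (0,0)
  1 : (0,1)
  2 : (1,0)
  3 : (1,1)
  4 : (2,0)
  5 : (2,1)
  6 : (3,0)
  7 : (3,1)
  8 : (4,0)
  9 : (4,1)
distinct pairs in image: 10 / 10 needed
  → bijection onto A×B; projections well-typed.

Answer: VALID PRODUCT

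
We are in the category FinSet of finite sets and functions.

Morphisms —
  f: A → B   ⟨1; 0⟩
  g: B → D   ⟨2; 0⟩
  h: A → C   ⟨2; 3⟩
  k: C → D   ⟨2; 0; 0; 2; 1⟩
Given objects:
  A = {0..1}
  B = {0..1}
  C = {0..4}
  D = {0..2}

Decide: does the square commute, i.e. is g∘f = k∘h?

Answer: COMMUTES

Trace:
1) trace f;g:
  0 f→1 g→0
  1 f→0 g→2
  composite₁ = ⟨0; 2⟩
2) trace h;k:
  0 h→2 k→0
  1 h→3 k→2
  composite₂ = ⟨0; 2⟩
Equal? same morphism ✓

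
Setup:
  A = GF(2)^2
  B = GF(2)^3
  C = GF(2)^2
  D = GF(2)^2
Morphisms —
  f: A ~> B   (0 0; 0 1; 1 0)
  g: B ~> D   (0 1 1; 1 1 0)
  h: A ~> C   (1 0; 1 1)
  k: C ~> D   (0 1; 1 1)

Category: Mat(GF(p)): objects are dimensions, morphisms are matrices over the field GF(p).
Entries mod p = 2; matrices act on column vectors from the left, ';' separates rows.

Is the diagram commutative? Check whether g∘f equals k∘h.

Along f;g (path 1):
  e0=⟨1,0⟩ f~>⟨0,0,1⟩ g~>⟨1,0⟩
  e1=⟨0,1⟩ f~>⟨0,1,0⟩ g~>⟨1,1⟩
  ⟦path⟧₁ = (1 1; 0 1)
Along h;k (path 2):
  e0=⟨1,0⟩ h~>⟨1,1⟩ k~>⟨1,0⟩
  e1=⟨0,1⟩ h~>⟨0,1⟩ k~>⟨1,1⟩
  ⟦path⟧₂ = (1 1; 0 1)
Equal? same morphism ✓

Answer: COMMUTES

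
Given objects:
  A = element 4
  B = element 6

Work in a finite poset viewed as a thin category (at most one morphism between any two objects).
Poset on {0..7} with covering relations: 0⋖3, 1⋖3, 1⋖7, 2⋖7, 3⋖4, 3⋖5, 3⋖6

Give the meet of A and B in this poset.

Answer: A∧B = 3

Derivation:
Common predecessors of 4,6: {0,1,3}
  0 ⊑ 3
  1 ⊑ 3
  3 ⊑ 3
glb = 3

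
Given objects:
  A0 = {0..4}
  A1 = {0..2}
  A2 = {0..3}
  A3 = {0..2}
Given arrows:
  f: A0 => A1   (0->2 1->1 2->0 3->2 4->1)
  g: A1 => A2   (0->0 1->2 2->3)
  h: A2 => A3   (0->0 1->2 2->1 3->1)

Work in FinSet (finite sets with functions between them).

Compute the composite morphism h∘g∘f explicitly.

Answer: (0->1 1->1 2->0 3->1 4->1)

Work:
  0 f=>2 g=>3 h=>1
  1 f=>1 g=>2 h=>1
  2 f=>0 g=>0 h=>0
  3 f=>2 g=>3 h=>1
  4 f=>1 g=>2 h=>1
result: (0->1 1->1 2->0 3->1 4->1)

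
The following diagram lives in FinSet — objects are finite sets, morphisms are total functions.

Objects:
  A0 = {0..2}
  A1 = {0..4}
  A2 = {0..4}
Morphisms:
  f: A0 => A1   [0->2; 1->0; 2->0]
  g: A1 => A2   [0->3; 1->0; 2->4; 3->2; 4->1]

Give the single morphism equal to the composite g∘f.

Answer: [0->4; 1->3; 2->3]

Work:
  0 f=>2 g=>4
  1 f=>0 g=>3
  2 f=>0 g=>3
⟦path⟧: [0->4; 1->3; 2->3]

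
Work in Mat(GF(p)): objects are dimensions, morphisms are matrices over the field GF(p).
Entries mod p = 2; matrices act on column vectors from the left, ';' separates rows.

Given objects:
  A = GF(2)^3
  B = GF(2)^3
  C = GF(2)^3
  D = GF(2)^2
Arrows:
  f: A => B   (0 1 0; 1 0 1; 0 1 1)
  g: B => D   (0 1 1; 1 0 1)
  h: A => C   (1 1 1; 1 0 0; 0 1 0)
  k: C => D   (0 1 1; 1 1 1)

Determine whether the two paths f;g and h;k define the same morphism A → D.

1) trace f;g:
  e0=⟨1,0,0⟩ f=>⟨0,1,0⟩ g=>⟨1,0⟩
  e1=⟨0,1,0⟩ f=>⟨1,0,1⟩ g=>⟨1,0⟩
  e2=⟨0,0,1⟩ f=>⟨0,1,1⟩ g=>⟨0,1⟩
  ⟦path⟧₁ = (1 1 0; 0 0 1)
2) trace h;k:
  e0=⟨1,0,0⟩ h=>⟨1,1,0⟩ k=>⟨1,0⟩
  e1=⟨0,1,0⟩ h=>⟨1,0,1⟩ k=>⟨1,0⟩
  e2=⟨0,0,1⟩ h=>⟨1,0,0⟩ k=>⟨0,1⟩
  ⟦path⟧₂ = (1 1 0; 0 0 1)
Equal? same morphism ✓

Answer: COMMUTES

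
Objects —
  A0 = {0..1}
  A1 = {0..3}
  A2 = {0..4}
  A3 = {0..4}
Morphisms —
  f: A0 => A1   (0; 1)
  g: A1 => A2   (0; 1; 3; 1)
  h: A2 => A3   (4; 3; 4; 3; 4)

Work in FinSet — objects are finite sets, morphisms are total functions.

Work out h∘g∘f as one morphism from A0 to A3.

Answer: (4; 3)

Trace:
  0 f=>0 g=>0 h=>4
  1 f=>1 g=>1 h=>3
⟦path⟧: (4; 3)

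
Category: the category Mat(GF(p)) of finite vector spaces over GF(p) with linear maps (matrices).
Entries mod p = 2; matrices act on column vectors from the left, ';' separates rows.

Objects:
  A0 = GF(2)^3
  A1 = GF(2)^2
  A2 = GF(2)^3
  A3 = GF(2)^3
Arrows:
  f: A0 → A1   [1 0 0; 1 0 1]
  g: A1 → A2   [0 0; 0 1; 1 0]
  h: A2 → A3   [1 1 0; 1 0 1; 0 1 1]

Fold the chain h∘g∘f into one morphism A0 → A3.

Answer: [1 0 1; 1 0 0; 0 0 1]

Work:
  e0=⟨1,0,0⟩ f→⟨1,1⟩ g→⟨0,1,1⟩ h→⟨1,1,0⟩
  e1=⟨0,1,0⟩ f→⟨0,0⟩ g→⟨0,0,0⟩ h→⟨0,0,0⟩
  e2=⟨0,0,1⟩ f→⟨0,1⟩ g→⟨0,1,0⟩ h→⟨1,0,1⟩
result: [1 0 1; 1 0 0; 0 0 1]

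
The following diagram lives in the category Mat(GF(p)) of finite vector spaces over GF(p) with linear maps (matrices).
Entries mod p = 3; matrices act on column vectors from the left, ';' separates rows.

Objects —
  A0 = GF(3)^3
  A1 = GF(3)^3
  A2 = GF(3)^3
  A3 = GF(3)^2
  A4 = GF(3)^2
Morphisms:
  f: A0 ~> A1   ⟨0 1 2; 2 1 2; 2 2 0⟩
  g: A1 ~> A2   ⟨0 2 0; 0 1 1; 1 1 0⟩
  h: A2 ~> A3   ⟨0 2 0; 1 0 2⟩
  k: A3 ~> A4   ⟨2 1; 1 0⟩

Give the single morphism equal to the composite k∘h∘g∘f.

  e0=(1,0,0) f~>(0,2,2) g~>(1,1,2) h~>(2,2) k~>(0,2)
  e1=(0,1,0) f~>(1,1,2) g~>(2,0,2) h~>(0,0) k~>(0,0)
  e2=(0,0,1) f~>(2,2,0) g~>(1,2,1) h~>(1,0) k~>(2,1)
⟦path⟧: ⟨0 0 2; 2 0 1⟩

Answer: ⟨0 0 2; 2 0 1⟩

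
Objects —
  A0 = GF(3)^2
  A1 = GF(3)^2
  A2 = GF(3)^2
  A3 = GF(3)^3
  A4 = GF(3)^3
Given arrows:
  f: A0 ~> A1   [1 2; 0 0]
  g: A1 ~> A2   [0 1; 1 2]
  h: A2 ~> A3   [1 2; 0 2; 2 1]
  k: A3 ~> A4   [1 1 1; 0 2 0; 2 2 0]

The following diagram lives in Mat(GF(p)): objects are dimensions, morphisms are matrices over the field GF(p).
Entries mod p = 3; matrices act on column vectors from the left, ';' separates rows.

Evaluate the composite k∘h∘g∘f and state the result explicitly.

Answer: [2 1; 1 2; 2 1]

Work:
  e0=⟨1,0⟩ f~>⟨1,0⟩ g~>⟨0,1⟩ h~>⟨2,2,1⟩ k~>⟨2,1,2⟩
  e1=⟨0,1⟩ f~>⟨2,0⟩ g~>⟨0,2⟩ h~>⟨1,1,2⟩ k~>⟨1,2,1⟩
composite: [2 1; 1 2; 2 1]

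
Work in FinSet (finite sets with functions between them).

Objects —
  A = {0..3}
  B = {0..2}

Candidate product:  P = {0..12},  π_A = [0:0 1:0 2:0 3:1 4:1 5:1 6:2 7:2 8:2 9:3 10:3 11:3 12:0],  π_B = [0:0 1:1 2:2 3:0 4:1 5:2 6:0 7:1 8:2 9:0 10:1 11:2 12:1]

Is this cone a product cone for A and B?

|A|·|B| = 4·3 = 12;  |P| = 13
  → cardinalities differ; no bijection possible.

Answer: NOT A VALID PRODUCT — |P|=13 ≠ |A|·|B|=12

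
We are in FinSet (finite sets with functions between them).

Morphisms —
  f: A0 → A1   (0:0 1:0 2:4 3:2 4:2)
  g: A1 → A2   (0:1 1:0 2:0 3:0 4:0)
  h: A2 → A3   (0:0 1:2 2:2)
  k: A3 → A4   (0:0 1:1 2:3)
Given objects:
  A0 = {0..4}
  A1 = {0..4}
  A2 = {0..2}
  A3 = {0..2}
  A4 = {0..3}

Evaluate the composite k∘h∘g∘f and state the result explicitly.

Answer: (0:3 1:3 2:0 3:0 4:0)

Trace:
  0 f→0 g→1 h→2 k→3
  1 f→0 g→1 h→2 k→3
  2 f→4 g→0 h→0 k→0
  3 f→2 g→0 h→0 k→0
  4 f→2 g→0 h→0 k→0
result: (0:3 1:3 2:0 3:0 4:0)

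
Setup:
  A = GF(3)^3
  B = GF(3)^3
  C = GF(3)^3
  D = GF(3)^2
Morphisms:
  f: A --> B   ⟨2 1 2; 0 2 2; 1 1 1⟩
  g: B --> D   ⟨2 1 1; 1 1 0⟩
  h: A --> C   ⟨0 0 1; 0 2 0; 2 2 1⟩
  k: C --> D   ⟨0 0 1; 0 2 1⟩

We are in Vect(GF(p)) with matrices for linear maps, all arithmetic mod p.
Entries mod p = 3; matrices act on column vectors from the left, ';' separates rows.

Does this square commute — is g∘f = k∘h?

Answer: COMMUTES

Derivation:
1) trace f;g:
  e0=[1,0,0] f-->[2,0,1] g-->[2,2]
  e1=[0,1,0] f-->[1,2,1] g-->[2,0]
  e2=[0,0,1] f-->[2,2,1] g-->[1,1]
  result₁ = ⟨2 2 1; 2 0 1⟩
2) trace h;k:
  e0=[1,0,0] h-->[0,0,2] k-->[2,2]
  e1=[0,1,0] h-->[0,2,2] k-->[2,0]
  e2=[0,0,1] h-->[1,0,1] k-->[1,1]
  result₂ = ⟨2 2 1; 2 0 1⟩
Equal? YES — commutes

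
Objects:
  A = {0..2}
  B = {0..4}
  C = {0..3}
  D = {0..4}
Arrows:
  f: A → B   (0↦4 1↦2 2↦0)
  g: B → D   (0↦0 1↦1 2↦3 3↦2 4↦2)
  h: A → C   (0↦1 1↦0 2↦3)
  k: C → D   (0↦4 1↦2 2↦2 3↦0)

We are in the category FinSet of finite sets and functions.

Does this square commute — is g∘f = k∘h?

Answer: DOES NOT COMMUTE

Work:
Path 1 = f;g:
  0 f→4 g→2
  1 f→2 g→3
  2 f→0 g→0
  ⟦path⟧₁ = (0↦2 1↦3 2↦0)
Path 2 = h;k:
  0 h→1 k→2
  1 h→0 k→4
  2 h→3 k→0
  ⟦path⟧₂ = (0↦2 1↦4 2↦0)
Equal? distinct morphisms ✗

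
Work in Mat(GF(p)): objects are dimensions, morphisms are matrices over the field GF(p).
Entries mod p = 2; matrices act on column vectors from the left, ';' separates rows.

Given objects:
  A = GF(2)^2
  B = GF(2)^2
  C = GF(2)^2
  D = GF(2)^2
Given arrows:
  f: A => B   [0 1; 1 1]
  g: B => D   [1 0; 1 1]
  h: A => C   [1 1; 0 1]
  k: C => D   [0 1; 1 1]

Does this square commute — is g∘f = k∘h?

Answer: COMMUTES

Trace:
1) trace f;g:
  e0=[1,0] f=>[0,1] g=>[0,1]
  e1=[0,1] f=>[1,1] g=>[1,0]
  result₁ = [0 1; 1 0]
2) trace h;k:
  e0=[1,0] h=>[1,0] k=>[0,1]
  e1=[0,1] h=>[1,1] k=>[1,0]
  result₂ = [0 1; 1 0]
Equal? same morphism ✓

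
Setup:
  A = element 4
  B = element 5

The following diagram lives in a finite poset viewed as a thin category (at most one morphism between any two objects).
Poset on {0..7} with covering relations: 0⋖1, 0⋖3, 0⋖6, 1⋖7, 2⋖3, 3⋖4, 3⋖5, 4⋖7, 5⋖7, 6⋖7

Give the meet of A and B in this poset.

Lower bounds of A=4 and B=5: {0,2,3}
  0 ⊑ 3
  2 ⊑ 3
  3 ⊑ 3
glb = 3

Answer: A∧B = 3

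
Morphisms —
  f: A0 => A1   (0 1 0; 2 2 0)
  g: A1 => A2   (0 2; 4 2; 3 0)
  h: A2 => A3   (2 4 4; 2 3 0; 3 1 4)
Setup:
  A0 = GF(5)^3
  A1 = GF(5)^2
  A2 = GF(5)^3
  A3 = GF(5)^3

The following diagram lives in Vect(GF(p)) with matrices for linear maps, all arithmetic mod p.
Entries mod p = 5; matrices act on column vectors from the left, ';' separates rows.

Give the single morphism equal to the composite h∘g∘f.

Answer: (4 2 0; 0 2 0; 1 2 0)

Derivation:
  e0=⟨1,0,0⟩ f=>⟨0,2⟩ g=>⟨4,4,0⟩ h=>⟨4,0,1⟩
  e1=⟨0,1,0⟩ f=>⟨1,2⟩ g=>⟨4,3,3⟩ h=>⟨2,2,2⟩
  e2=⟨0,0,1⟩ f=>⟨0,0⟩ g=>⟨0,0,0⟩ h=>⟨0,0,0⟩
composite: (4 2 0; 0 2 0; 1 2 0)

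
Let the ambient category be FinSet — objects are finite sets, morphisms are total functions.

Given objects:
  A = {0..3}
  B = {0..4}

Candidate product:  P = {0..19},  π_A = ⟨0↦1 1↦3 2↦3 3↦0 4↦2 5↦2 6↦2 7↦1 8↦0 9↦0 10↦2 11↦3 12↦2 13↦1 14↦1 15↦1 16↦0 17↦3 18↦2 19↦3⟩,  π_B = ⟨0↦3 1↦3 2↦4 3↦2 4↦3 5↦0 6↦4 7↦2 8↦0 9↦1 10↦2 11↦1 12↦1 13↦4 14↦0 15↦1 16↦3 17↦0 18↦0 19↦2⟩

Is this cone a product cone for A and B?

|A|·|B| = 4·5 = 20;  |P| = 20
Check the pairing map k ↦ (π_A(k), π_B(k)):
  0 ↦ (1,3)
  1 ↦ (3,3)
  2 ↦ (3,4)
  3 ↦ (0,2)
  4 ↦ (2,3)
  5 ↦ (2,0)
  6 ↦ (2,4)
  7 ↦ (1,2)
  8 ↦ (0,0)
  9 ↦ (0,1)
  10 ↦ (2,2)
  11 ↦ (3,1)
  12 ↦ (2,1)
  13 ↦ (1,4)
  14 ↦ (1,0)
  15 ↦ (1,1)
  16 ↦ (0,3)
  17 ↦ (3,0)
  18 ↦ (2,0)  ✗ repeats pair of k=5
  19 ↦ (3,2)
distinct pairs in image: 19 / 20 needed
  → (2,0) hit at k=5 and k=18

Answer: NOT A VALID PRODUCT — duplicate pair at indices 18,5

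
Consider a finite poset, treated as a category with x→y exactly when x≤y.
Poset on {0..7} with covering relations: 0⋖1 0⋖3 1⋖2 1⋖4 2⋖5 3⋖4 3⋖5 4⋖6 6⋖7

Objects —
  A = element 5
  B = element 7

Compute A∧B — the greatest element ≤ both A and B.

{x : x≤A ∧ x≤B} = {0,1,3}  (A=5, B=7)
  maximal lower bounds 1 and 3 are incomparable: neither 1≤3 nor 3≤1
→ no greatest lower bound exists

Answer: NO MEET EXISTS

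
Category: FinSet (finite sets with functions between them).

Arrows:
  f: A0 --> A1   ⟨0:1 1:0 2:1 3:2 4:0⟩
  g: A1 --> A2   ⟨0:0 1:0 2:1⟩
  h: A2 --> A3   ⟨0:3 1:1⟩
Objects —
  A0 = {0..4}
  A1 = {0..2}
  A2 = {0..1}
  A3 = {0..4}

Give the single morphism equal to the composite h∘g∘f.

Answer: ⟨0:3 1:3 2:3 3:1 4:3⟩

Derivation:
  0 f-->1 g-->0 h-->3
  1 f-->0 g-->0 h-->3
  2 f-->1 g-->0 h-->3
  3 f-->2 g-->1 h-->1
  4 f-->0 g-->0 h-->3
composite: ⟨0:3 1:3 2:3 3:1 4:3⟩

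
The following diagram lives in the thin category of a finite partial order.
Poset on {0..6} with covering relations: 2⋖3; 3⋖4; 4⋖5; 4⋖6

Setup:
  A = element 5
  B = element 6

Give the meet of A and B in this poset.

Answer: A∧B = 4

Work:
Common predecessors of 5,6: {2,3,4}
  2 ⊑ 4
  3 ⊑ 4
  4 ⊑ 4
glb = 4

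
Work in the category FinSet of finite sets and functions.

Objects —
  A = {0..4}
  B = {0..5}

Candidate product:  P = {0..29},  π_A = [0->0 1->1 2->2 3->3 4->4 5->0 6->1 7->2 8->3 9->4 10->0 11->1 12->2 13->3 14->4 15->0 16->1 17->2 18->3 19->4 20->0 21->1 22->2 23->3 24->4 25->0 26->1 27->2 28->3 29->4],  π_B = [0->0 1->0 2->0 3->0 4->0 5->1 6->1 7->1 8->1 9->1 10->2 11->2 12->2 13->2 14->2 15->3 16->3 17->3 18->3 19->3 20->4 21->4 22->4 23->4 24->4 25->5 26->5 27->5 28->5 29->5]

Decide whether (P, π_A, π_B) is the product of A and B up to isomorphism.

Answer: VALID PRODUCT

Trace:
|A|·|B| = 5·6 = 30;  |P| = 30
Check the pairing map k ↦ (π_A(k), π_B(k)):
  0 -> (0,0)
  1 -> (1,0)
  2 -> (2,0)
  3 -> (3,0)
  4 -> (4,0)
  5 -> (0,1)
  6 -> (1,1)
  7 -> (2,1)
  8 -> (3,1)
  9 -> (4,1)
  10 -> (0,2)
  11 -> (1,2)
  12 -> (2,2)
  13 -> (3,2)
  14 -> (4,2)
  15 -> (0,3)
  16 -> (1,3)
  17 -> (2,3)
  18 -> (3,3)
  19 -> (4,3)
  20 -> (0,4)
  21 -> (1,4)
  22 -> (2,4)
  23 -> (3,4)
  24 -> (4,4)
  25 -> (0,5)
  26 -> (1,5)
  27 -> (2,5)
  28 -> (3,5)
  29 -> (4,5)
distinct pairs in image: 30 / 30 needed
  → bijection onto A×B; projections well-typed.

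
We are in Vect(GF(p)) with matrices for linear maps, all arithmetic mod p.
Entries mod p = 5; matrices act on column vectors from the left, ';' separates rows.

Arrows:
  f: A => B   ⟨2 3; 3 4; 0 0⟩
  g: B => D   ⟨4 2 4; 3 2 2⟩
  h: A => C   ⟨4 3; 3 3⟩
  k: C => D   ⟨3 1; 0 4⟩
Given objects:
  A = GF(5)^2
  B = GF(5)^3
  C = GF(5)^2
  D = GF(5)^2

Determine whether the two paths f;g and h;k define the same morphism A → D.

Along f;g (path 1):
  e0=⟨1,0⟩ f=>⟨2,3,0⟩ g=>⟨4,2⟩
  e1=⟨0,1⟩ f=>⟨3,4,0⟩ g=>⟨0,2⟩
  ⟦path⟧₁ = ⟨4 0; 2 2⟩
Along h;k (path 2):
  e0=⟨1,0⟩ h=>⟨4,3⟩ k=>⟨0,2⟩
  e1=⟨0,1⟩ h=>⟨3,3⟩ k=>⟨2,2⟩
  ⟦path⟧₂ = ⟨0 2; 2 2⟩
Equal? differ; not commutative

Answer: DOES NOT COMMUTE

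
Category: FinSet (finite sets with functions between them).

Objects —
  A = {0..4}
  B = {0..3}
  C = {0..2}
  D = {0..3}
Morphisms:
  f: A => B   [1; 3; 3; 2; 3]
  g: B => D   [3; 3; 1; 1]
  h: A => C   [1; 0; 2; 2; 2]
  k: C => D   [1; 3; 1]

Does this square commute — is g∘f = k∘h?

1) trace f;g:
  0 f=>1 g=>3
  1 f=>3 g=>1
  2 f=>3 g=>1
  3 f=>2 g=>1
  4 f=>3 g=>1
  result₁ = [3; 1; 1; 1; 1]
2) trace h;k:
  0 h=>1 k=>3
  1 h=>0 k=>1
  2 h=>2 k=>1
  3 h=>2 k=>1
  4 h=>2 k=>1
  result₂ = [3; 1; 1; 1; 1]
Equal? YES — commutes

Answer: COMMUTES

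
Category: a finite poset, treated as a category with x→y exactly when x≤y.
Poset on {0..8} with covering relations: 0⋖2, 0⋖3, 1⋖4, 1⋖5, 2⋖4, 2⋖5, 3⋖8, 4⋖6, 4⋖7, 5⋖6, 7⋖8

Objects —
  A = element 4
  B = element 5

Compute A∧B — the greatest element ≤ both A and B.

{x : x⊑A ∧ x⊑B} = {0,1,2}  (A=4, B=5)
  maximal lower bounds 1 and 2 are incomparable: neither 1⊑2 nor 2⊑1
→ no greatest lower bound exists

Answer: NO MEET EXISTS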